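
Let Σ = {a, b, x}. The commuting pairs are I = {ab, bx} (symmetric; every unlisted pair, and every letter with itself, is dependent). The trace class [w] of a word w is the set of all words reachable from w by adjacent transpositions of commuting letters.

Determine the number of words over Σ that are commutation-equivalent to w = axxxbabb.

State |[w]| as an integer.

drop 0:a onto floor
drop 1:x onto {0:a}
drop 2:x onto {1:x}
drop 3:x onto {2:x}
drop 4:b onto floor
drop 5:a onto {3:x}
drop 6:b onto {4:b}
drop 7:b onto {6:b}
ground layer = {0:a, 4:b}
drop-orders for the pieces not yet dropped (sum over which currently-grounded one goes next):
  1 to go: {5} 1  {7} 1
  2 to go: {3,5} 1  {5,7} 2  {6,7} 1
  3 to go: {2,3,5} 1  {3,5,7} 3  {4,6,7} 1  {5,6,7} 3
  4 to go: {1,2,3,5} 1  {2,3,5,7} 4  {3,5,6,7} 6  {4,5,6,7} 4
  5 to go: {0,1,2,3,5} 1  {1,2,3,5,7} 5  {2,3,5,6,7} 10  {3,4,5,6,7} 10
  6 to go: {0,1,2,3,5,7} 6  {1,2,3,5,6,7} 15  {2,3,4,5,6,7} 20
  if 0:a drops first: 35 orders
  if 4:b drops first: 21 orders
heap linearizations: 56

56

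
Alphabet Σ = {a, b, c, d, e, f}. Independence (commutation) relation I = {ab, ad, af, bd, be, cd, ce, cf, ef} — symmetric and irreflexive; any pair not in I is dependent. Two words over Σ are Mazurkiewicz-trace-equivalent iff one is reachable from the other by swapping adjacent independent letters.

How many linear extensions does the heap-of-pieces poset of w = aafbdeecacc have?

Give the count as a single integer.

84

0(a) covers ∅
1(a) covers 0:a
2(f) covers ∅
3(b) covers 2:f
4(d) covers 2:f
5(e) covers 1:a, 4:d
6(e) covers 5:e
7(c) covers 1:a, 3:b
8(a) covers 6:e, 7:c
9(c) covers 8:a
10(c) covers 9:c
floor of heap: 0:a, 2:f
completions by unplaced set U, small U first (add the entries for U minus each lowest piece of U):
  |U|=1: {10}:1
  |U|=2: {9,10}:1
  |U|=3: {8,9,10}:1
  |U|=4: {6,8,9,10}:1  {7,8,9,10}:1
  |U|=5: {3,7,8,9,10}:1  {5,6,8,9,10}:1  {6,7,8,9,10}:2
  |U|=6: {3,6,7,8,9,10}:3  {4,5,6,8,9,10}:1  {5,6,7,8,9,10}:3
  |U|=7: {1,5,6,7,8,9,10}:3  {3,5,6,7,8,9,10}:6  {4,5,6,7,8,9,10}:4
  |U|=8: {0,1,5,6,7,8,9,10}:3  {1,3,5,6,7,8,9,10}:9  {1,4,5,6,7,8,9,10}:7  {3,4,5,6,7,8,9,10}:10
  |U|=9: {0,1,3,5,6,7,8,9,10}:12  {0,1,4,5,6,7,8,9,10}:10  {1,3,4,5,6,7,8,9,10}:26  {2,3,4,5,6,7,8,9,10}:10
  start at 0(a): 36
  start at 2(f): 48
sum over floor = 84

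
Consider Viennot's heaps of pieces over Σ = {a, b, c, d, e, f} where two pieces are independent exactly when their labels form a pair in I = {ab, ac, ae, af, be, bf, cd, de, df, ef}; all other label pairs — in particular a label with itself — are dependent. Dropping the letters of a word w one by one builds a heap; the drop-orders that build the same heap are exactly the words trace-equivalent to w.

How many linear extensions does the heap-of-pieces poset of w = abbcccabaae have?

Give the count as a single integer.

660

drop 0:a onto floor
drop 1:b onto floor
drop 2:b onto {1:b}
drop 3:c onto {2:b}
drop 4:c onto {3:c}
drop 5:c onto {4:c}
drop 6:a onto {0:a}
drop 7:b onto {5:c}
drop 8:a onto {6:a}
drop 9:a onto {8:a}
drop 10:e onto {5:c}
ground layer = {0:a, 1:b}
drop-orders for the pieces not yet dropped (sum over which currently-grounded one goes next):
  1 to go: {7} 1  {9} 1  {10} 1
  2 to go: {7,9} 2  {7,10} 2  {8,9} 1  {9,10} 2
  3 to go: {5,7,10} 2  {6,8,9} 1  {7,8,9} 3  {7,9,10} 6  {8,9,10} 3
  4 to go: {0,6,8,9} 1  {4,5,7,10} 2  {5,7,9,10} 8  {6,7,8,9} 4  {6,8,9,10} 4  {7,8,9,10} 12
  5 to go: {0,6,7,8,9} 5  {0,6,8,9,10} 5  {3,4,5,7,10} 2  {4,5,7,9,10} 10  {5,7,8,9,10} 20  {6,7,8,9,10} 20
  6 to go: {0,6,7,8,9,10} 30  {2,3,4,5,7,10} 2  {3,4,5,7,9,10} 12  {4,5,7,8,9,10} 30  {5,6,7,8,9,10} 40
  7 to go: {0,5,6,7,8,9,10} 70  {1,2,3,4,5,7,10} 2  {2,3,4,5,7,9,10} 14  {3,4,5,7,8,9,10} 42  {4,5,6,7,8,9,10} 70
  8 to go: {0,4,5,6,7,8,9,10} 140  {1,2,3,4,5,7,9,10} 16  {2,3,4,5,7,8,9,10} 56  {3,4,5,6,7,8,9,10} 112
  9 to go: {0,3,4,5,6,7,8,9,10} 252  {1,2,3,4,5,7,8,9,10} 72  {2,3,4,5,6,7,8,9,10} 168
  if 0:a drops first: 240 orders
  if 1:b drops first: 420 orders
heap linearizations: 660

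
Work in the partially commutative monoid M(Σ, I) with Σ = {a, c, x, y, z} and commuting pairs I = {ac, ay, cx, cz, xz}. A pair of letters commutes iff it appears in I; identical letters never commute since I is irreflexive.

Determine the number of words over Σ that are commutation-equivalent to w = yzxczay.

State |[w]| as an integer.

27

0(y) covers ∅
1(z) covers 0:y
2(x) covers 0:y
3(c) covers 0:y
4(z) covers 1:z
5(a) covers 2:x, 4:z
6(y) covers 2:x, 3:c, 4:z
floor of heap: 0:y
completions by unplaced set U, small U first (add the entries for U minus each lowest piece of U):
  |U|=1: {5}:1  {6}:1
  |U|=2: {3,6}:1  {5,6}:2
  |U|=3: {2,5,6}:2  {3,5,6}:3  {4,5,6}:2
  |U|=4: {1,4,5,6}:2  {2,3,5,6}:5  {2,4,5,6}:4  {3,4,5,6}:5
  |U|=5: {1,2,4,5,6}:6  {1,3,4,5,6}:7  {2,3,4,5,6}:14
  start at 0(y): 27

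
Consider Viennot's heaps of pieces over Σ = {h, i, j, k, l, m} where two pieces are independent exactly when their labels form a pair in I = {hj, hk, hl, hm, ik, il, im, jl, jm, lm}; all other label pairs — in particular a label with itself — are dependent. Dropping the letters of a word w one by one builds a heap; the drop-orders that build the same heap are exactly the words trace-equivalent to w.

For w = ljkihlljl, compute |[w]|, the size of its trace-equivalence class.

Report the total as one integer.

156

0(l) covers ∅
1(j) covers ∅
2(k) covers 0:l, 1:j
3(i) covers 1:j
4(h) covers 3:i
5(l) covers 2:k
6(l) covers 5:l
7(j) covers 2:k, 3:i
8(l) covers 6:l
floor of heap: 0:l, 1:j
completions by unplaced set U, small U first (add the entries for U minus each lowest piece of U):
  |U|=1: {4}:1  {7}:1  {8}:1
  |U|=2: {4,7}:2  {4,8}:2  {6,8}:1  {7,8}:2
  |U|=3: {3,4,7}:2  {4,6,8}:3  {4,7,8}:6  {5,6,8}:1  {6,7,8}:3
  |U|=4: {3,4,7,8}:8  {4,5,6,8}:4  {4,6,7,8}:12  {5,6,7,8}:4
  |U|=5: {2,5,6,7,8}:4  {3,4,6,7,8}:20  {4,5,6,7,8}:20
  |U|=6: {0,2,5,6,7,8}:4  {2,4,5,6,7,8}:24  {3,4,5,6,7,8}:40
  |U|=7: {0,2,4,5,6,7,8}:28  {2,3,4,5,6,7,8}:64
  start at 0(l): 64
  start at 1(j): 92
sum over floor = 156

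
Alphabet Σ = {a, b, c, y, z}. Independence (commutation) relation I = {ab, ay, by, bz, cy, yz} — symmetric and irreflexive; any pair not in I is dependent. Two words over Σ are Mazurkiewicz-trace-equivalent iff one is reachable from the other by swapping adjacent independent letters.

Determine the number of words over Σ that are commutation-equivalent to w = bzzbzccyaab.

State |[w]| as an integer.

0(b) covers ∅
1(z) covers ∅
2(z) covers 1:z
3(b) covers 0:b
4(z) covers 2:z
5(c) covers 3:b, 4:z
6(c) covers 5:c
7(y) covers ∅
8(a) covers 6:c
9(a) covers 8:a
10(b) covers 6:c
floor of heap: 0:b, 1:z, 7:y
completions by unplaced set U, small U first (add the entries for U minus each lowest piece of U):
  |U|=1: {7}:1  {9}:1  {10}:1
  |U|=2: {7,9}:2  {7,10}:2  {8,9}:1  {9,10}:2
  |U|=3: {7,8,9}:3  {7,9,10}:6  {8,9,10}:3
  |U|=4: {6,8,9,10}:3  {7,8,9,10}:12
  |U|=5: {5,6,8,9,10}:3  {6,7,8,9,10}:15
  |U|=6: {3,5,6,8,9,10}:3  {4,5,6,8,9,10}:3  {5,6,7,8,9,10}:18
  |U|=7: {0,3,5,6,8,9,10}:3  {2,4,5,6,8,9,10}:3  {3,4,5,6,8,9,10}:6  {3,5,6,7,8,9,10}:21  {4,5,6,7,8,9,10}:21
  |U|=8: {0,3,4,5,6,8,9,10}:9  {0,3,5,6,7,8,9,10}:24  {1,2,4,5,6,8,9,10}:3  {2,3,4,5,6,8,9,10}:9  {2,4,5,6,7,8,9,10}:24  {3,4,5,6,7,8,9,10}:48
  |U|=9: {0,2,3,4,5,6,8,9,10}:18  {0,3,4,5,6,7,8,9,10}:81  {1,2,3,4,5,6,8,9,10}:12  {1,2,4,5,6,7,8,9,10}:27  {2,3,4,5,6,7,8,9,10}:81
  start at 0(b): 120
  start at 1(z): 180
  start at 7(y): 30
sum over floor = 330

330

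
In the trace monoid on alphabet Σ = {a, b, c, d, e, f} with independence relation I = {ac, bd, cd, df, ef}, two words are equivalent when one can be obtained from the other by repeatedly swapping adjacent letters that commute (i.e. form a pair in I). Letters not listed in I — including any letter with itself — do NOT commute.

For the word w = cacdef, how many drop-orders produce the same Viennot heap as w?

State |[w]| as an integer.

0(c) covers ∅
1(a) covers ∅
2(c) covers 0:c
3(d) covers 1:a
4(e) covers 2:c, 3:d
5(f) covers 1:a, 2:c
floor of heap: 0:c, 1:a
completions by unplaced set U, small U first (add the entries for U minus each lowest piece of U):
  |U|=1: {4}:1  {5}:1
  |U|=2: {3,4}:1  {4,5}:2
  |U|=3: {2,4,5}:2  {3,4,5}:3
  |U|=4: {0,2,4,5}:2  {1,3,4,5}:3  {2,3,4,5}:5
  start at 0(c): 8
  start at 1(a): 7
sum over floor = 15

15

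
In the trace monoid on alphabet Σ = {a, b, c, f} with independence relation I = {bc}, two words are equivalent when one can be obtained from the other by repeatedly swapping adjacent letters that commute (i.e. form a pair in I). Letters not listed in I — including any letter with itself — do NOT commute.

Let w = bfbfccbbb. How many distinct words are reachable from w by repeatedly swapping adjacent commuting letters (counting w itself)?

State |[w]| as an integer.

10

piece 0:b — minimal
piece 1:f rests on {0:b}
piece 2:b rests on {1:f}
piece 3:f rests on {2:b}
piece 4:c rests on {3:f}
piece 5:c rests on {4:c}
piece 6:b rests on {3:f}
piece 7:b rests on {6:b}
piece 8:b rests on {7:b}
minimal pieces: {0:b}
ways to finish when only these pieces remain (= sum over removing one remaining piece with nothing left below it):
  1 left: {5}→1  {8}→1
  2 left: {4,5}→1  {5,8}→2  {7,8}→1
  3 left: {4,5,8}→3  {5,7,8}→3  {6,7,8}→1
  4 left: {4,5,7,8}→6  {5,6,7,8}→4
  5 left: {4,5,6,7,8}→10
  6 left: {3,4,5,6,7,8}→10
  7 left: {2,3,4,5,6,7,8}→10
  placing 0:b first → 10 extensions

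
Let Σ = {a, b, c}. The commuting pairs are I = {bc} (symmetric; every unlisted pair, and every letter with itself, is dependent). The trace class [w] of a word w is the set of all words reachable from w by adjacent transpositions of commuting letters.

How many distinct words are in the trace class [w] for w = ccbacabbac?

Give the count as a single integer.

3

piece 0:c — minimal
piece 1:c rests on {0:c}
piece 2:b — minimal
piece 3:a rests on {1:c, 2:b}
piece 4:c rests on {3:a}
piece 5:a rests on {4:c}
piece 6:b rests on {5:a}
piece 7:b rests on {6:b}
piece 8:a rests on {7:b}
piece 9:c rests on {8:a}
minimal pieces: {0:c, 2:b}
ways to finish when only these pieces remain (= sum over removing one remaining piece with nothing left below it):
  1 left: {9}→1
  2 left: {8,9}→1
  3 left: {7,8,9}→1
  4 left: {6,7,8,9}→1
  5 left: {5,6,7,8,9}→1
  6 left: {4,5,6,7,8,9}→1
  7 left: {3,4,5,6,7,8,9}→1
  8 left: {1,3,4,5,6,7,8,9}→1  {2,3,4,5,6,7,8,9}→1
  placing 0:c first → 2 extensions
  placing 2:b first → 1 extensions
total linear extensions = 3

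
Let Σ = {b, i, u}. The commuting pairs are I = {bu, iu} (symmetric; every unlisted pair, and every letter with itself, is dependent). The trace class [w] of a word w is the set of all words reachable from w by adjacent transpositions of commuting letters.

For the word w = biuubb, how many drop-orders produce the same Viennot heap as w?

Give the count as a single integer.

15

piece 0:b — minimal
piece 1:i rests on {0:b}
piece 2:u — minimal
piece 3:u rests on {2:u}
piece 4:b rests on {1:i}
piece 5:b rests on {4:b}
minimal pieces: {0:b, 2:u}
ways to finish when only these pieces remain (= sum over removing one remaining piece with nothing left below it):
  1 left: {3}→1  {5}→1
  2 left: {2,3}→1  {3,5}→2  {4,5}→1
  3 left: {1,4,5}→1  {2,3,5}→3  {3,4,5}→3
  4 left: {0,1,4,5}→1  {1,3,4,5}→4  {2,3,4,5}→6
  placing 0:b first → 10 extensions
  placing 2:u first → 5 extensions
total linear extensions = 15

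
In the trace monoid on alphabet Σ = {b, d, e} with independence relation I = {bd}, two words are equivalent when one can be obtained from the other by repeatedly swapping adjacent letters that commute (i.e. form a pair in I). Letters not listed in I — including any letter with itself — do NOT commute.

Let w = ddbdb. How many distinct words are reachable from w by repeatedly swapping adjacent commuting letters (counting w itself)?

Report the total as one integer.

piece 0:d — minimal
piece 1:d rests on {0:d}
piece 2:b — minimal
piece 3:d rests on {1:d}
piece 4:b rests on {2:b}
minimal pieces: {0:d, 2:b}
ways to finish when only these pieces remain (= sum over removing one remaining piece with nothing left below it):
  1 left: {3}→1  {4}→1
  2 left: {1,3}→1  {2,4}→1  {3,4}→2
  3 left: {0,1,3}→1  {1,3,4}→3  {2,3,4}→3
  placing 0:d first → 6 extensions
  placing 2:b first → 4 extensions
total linear extensions = 10

10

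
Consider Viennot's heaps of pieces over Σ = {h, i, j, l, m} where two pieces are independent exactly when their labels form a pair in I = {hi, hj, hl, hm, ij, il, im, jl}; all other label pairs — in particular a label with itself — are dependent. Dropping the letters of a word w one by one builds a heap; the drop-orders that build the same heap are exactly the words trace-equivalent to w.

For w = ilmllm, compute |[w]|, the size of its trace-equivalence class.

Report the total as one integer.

0(i) covers ∅
1(l) covers ∅
2(m) covers 1:l
3(l) covers 2:m
4(l) covers 3:l
5(m) covers 4:l
floor of heap: 0:i, 1:l
completions by unplaced set U, small U first (add the entries for U minus each lowest piece of U):
  |U|=1: {0}:1  {5}:1
  |U|=2: {0,5}:2  {4,5}:1
  |U|=3: {0,4,5}:3  {3,4,5}:1
  |U|=4: {0,3,4,5}:4  {2,3,4,5}:1
  start at 0(i): 1
  start at 1(l): 5
sum over floor = 6

6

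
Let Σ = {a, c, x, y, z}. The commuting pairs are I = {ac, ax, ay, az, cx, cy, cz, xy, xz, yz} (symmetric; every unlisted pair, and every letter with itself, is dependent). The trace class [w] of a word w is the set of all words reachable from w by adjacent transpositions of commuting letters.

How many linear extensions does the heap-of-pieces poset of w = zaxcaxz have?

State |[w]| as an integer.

630

0(z) covers ∅
1(a) covers ∅
2(x) covers ∅
3(c) covers ∅
4(a) covers 1:a
5(x) covers 2:x
6(z) covers 0:z
floor of heap: 0:z, 1:a, 2:x, 3:c
completions by unplaced set U, small U first (add the entries for U minus each lowest piece of U):
  |U|=1: {3}:1  {4}:1  {5}:1  {6}:1
  |U|=2: {0,6}:1  {1,4}:1  {2,5}:1  {3,4}:2  {3,5}:2  {3,6}:2  {4,5}:2  {4,6}:2  {5,6}:2
  |U|=3: {0,3,6}:3  {0,4,6}:3  {0,5,6}:3  {1,3,4}:3  {1,4,5}:3  {1,4,6}:3  {2,3,5}:3  {2,4,5}:3  {2,5,6}:3  {3,4,5}:6  {3,4,6}:6  {3,5,6}:6  {4,5,6}:6
  |U|=4: {0,1,4,6}:6  {0,2,5,6}:6  {0,3,4,6}:12  {0,3,5,6}:12  {0,4,5,6}:12  {1,2,4,5}:6  {1,3,4,5}:12  {1,3,4,6}:12  {1,4,5,6}:12  {2,3,4,5}:12  {2,3,5,6}:12  {2,4,5,6}:12  {3,4,5,6}:24
  |U|=5: {0,1,3,4,6}:30  {0,1,4,5,6}:30  {0,2,3,5,6}:30  {0,2,4,5,6}:30  {0,3,4,5,6}:60  {1,2,3,4,5}:30  {1,2,4,5,6}:30  {1,3,4,5,6}:60  {2,3,4,5,6}:60
  start at 0(z): 180
  start at 1(a): 180
  start at 2(x): 180
  start at 3(c): 90
sum over floor = 630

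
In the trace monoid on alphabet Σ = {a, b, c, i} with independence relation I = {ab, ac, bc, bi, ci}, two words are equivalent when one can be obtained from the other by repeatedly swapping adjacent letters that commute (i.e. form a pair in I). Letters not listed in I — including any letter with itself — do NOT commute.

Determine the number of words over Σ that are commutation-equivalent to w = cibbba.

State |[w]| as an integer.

piece 0:c — minimal
piece 1:i — minimal
piece 2:b — minimal
piece 3:b rests on {2:b}
piece 4:b rests on {3:b}
piece 5:a rests on {1:i}
minimal pieces: {0:c, 1:i, 2:b}
ways to finish when only these pieces remain (= sum over removing one remaining piece with nothing left below it):
  1 left: {0}→1  {4}→1  {5}→1
  2 left: {0,4}→2  {0,5}→2  {1,5}→1  {3,4}→1  {4,5}→2
  3 left: {0,1,5}→3  {0,3,4}→3  {0,4,5}→6  {1,4,5}→3  {2,3,4}→1  {3,4,5}→3
  4 left: {0,1,4,5}→12  {0,2,3,4}→4  {0,3,4,5}→12  {1,3,4,5}→6  {2,3,4,5}→4
  placing 0:c first → 10 extensions
  placing 1:i first → 20 extensions
  placing 2:b first → 30 extensions
total linear extensions = 60

60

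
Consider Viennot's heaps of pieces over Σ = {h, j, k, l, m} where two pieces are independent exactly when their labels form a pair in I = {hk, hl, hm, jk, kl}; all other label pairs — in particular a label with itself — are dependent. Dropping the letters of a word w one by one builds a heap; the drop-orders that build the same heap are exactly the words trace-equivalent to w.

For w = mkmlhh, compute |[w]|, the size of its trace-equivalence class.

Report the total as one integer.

15

drop 0:m onto floor
drop 1:k onto {0:m}
drop 2:m onto {1:k}
drop 3:l onto {2:m}
drop 4:h onto floor
drop 5:h onto {4:h}
ground layer = {0:m, 4:h}
drop-orders for the pieces not yet dropped (sum over which currently-grounded one goes next):
  1 to go: {3} 1  {5} 1
  2 to go: {2,3} 1  {3,5} 2  {4,5} 1
  3 to go: {1,2,3} 1  {2,3,5} 3  {3,4,5} 3
  4 to go: {0,1,2,3} 1  {1,2,3,5} 4  {2,3,4,5} 6
  if 0:m drops first: 10 orders
  if 4:h drops first: 5 orders
heap linearizations: 15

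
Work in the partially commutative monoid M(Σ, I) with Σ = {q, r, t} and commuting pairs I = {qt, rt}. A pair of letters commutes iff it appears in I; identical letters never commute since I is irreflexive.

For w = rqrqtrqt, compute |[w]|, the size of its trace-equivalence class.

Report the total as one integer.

#0=r has no predecessor
#1=q depends on [0:r]
#2=r depends on [1:q]
#3=q depends on [2:r]
#4=t has no predecessor
#5=r depends on [3:q]
#6=q depends on [5:r]
#7=t depends on [4:t]
sources: [0:r, 4:t]
N(rest) = Σ N(rest − s) over sources s of rest; N(one piece) = 1:
  size 1 → [6]=1  [7]=1
  size 2 → [4,7]=1  [5,6]=1  [6,7]=2
  size 3 → [3,5,6]=1  [4,6,7]=3  [5,6,7]=3
  size 4 → [2,3,5,6]=1  [3,5,6,7]=4  [4,5,6,7]=6
  size 5 → [1,2,3,5,6]=1  [2,3,5,6,7]=5  [3,4,5,6,7]=10
  size 6 → [0,1,2,3,5,6]=1  [1,2,3,5,6,7]=6  [2,3,4,5,6,7]=15
  first=0(r) contributes 21
  first=4(t) contributes 7
|[w]| = 28

28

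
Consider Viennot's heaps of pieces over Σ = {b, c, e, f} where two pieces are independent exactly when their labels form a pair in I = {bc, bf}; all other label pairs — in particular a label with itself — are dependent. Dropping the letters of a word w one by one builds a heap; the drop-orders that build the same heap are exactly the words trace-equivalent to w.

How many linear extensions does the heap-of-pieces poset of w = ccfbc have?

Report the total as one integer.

0(c) covers ∅
1(c) covers 0:c
2(f) covers 1:c
3(b) covers ∅
4(c) covers 2:f
floor of heap: 0:c, 3:b
completions by unplaced set U, small U first (add the entries for U minus each lowest piece of U):
  |U|=1: {3}:1  {4}:1
  |U|=2: {2,4}:1  {3,4}:2
  |U|=3: {1,2,4}:1  {2,3,4}:3
  start at 0(c): 4
  start at 3(b): 1
sum over floor = 5

5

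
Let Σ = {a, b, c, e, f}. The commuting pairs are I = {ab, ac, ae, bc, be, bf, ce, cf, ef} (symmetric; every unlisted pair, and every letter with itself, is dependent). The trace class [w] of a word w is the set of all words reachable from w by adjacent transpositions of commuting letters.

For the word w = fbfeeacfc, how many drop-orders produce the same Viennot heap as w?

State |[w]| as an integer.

3780

#0=f has no predecessor
#1=b has no predecessor
#2=f depends on [0:f]
#3=e has no predecessor
#4=e depends on [3:e]
#5=a depends on [2:f]
#6=c has no predecessor
#7=f depends on [5:a]
#8=c depends on [6:c]
sources: [0:f, 1:b, 3:e, 6:c]
N(rest) = Σ N(rest − s) over sources s of rest; N(one piece) = 1:
  size 1 → [1]=1  [4]=1  [7]=1  [8]=1
  size 2 → [1,4]=2  [1,7]=2  [1,8]=2  [3,4]=1  [4,7]=2  [4,8]=2  [5,7]=1  [6,8]=1  [7,8]=2
  size 3 → [1,3,4]=3  [1,4,7]=6  [1,4,8]=6  [1,5,7]=3  [1,6,8]=3  [1,7,8]=6  [2,5,7]=1  [3,4,7]=3  [3,4,8]=3  [4,5,7]=3  [4,6,8]=3  [4,7,8]=6  [5,7,8]=3  [6,7,8]=3
  size 4 → [0,2,5,7]=1  [1,2,5,7]=4  [1,3,4,7]=12  [1,3,4,8]=12  [1,4,5,7]=12  [1,4,6,8]=12  [1,4,7,8]=24  [1,5,7,8]=12  [1,6,7,8]=12  [2,4,5,7]=4  [2,5,7,8]=4  [3,4,5,7]=6  [3,4,6,8]=6  [3,4,7,8]=12  [4,5,7,8]=12  [4,6,7,8]=12  [5,6,7,8]=6
  size 5 → [0,1,2,5,7]=5  [0,2,4,5,7]=5  [0,2,5,7,8]=5  [1,2,4,5,7]=20  [1,2,5,7,8]=20  [1,3,4,5,7]=30  [1,3,4,6,8]=30  [1,3,4,7,8]=60  [1,4,5,7,8]=60  [1,4,6,7,8]=60  [1,5,6,7,8]=30  [2,3,4,5,7]=10  [2,4,5,7,8]=20  [2,5,6,7,8]=10  [3,4,5,7,8]=30  [3,4,6,7,8]=30  [4,5,6,7,8]=30
  size 6 → [0,1,2,4,5,7]=30  [0,1,2,5,7,8]=30  [0,2,3,4,5,7]=15  [0,2,4,5,7,8]=30  [0,2,5,6,7,8]=15  [1,2,3,4,5,7]=60  [1,2,4,5,7,8]=120  [1,2,5,6,7,8]=60  [1,3,4,5,7,8]=180  [1,3,4,6,7,8]=180  [1,4,5,6,7,8]=180  [2,3,4,5,7,8]=60  [2,4,5,6,7,8]=60  [3,4,5,6,7,8]=90
  size 7 → [0,1,2,3,4,5,7]=105  [0,1,2,4,5,7,8]=210  [0,1,2,5,6,7,8]=105  [0,2,3,4,5,7,8]=105  [0,2,4,5,6,7,8]=105  [1,2,3,4,5,7,8]=420  [1,2,4,5,6,7,8]=420  [1,3,4,5,6,7,8]=630  [2,3,4,5,6,7,8]=210
  first=0(f) contributes 1680
  first=1(b) contributes 420
  first=3(e) contributes 840
  first=6(c) contributes 840
|[w]| = 3780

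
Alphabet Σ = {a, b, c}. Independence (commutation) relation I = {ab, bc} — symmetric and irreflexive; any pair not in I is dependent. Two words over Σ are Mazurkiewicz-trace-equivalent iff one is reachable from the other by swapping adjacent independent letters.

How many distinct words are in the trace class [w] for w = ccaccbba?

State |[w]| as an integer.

drop 0:c onto floor
drop 1:c onto {0:c}
drop 2:a onto {1:c}
drop 3:c onto {2:a}
drop 4:c onto {3:c}
drop 5:b onto floor
drop 6:b onto {5:b}
drop 7:a onto {4:c}
ground layer = {0:c, 5:b}
drop-orders for the pieces not yet dropped (sum over which currently-grounded one goes next):
  1 to go: {6} 1  {7} 1
  2 to go: {4,7} 1  {5,6} 1  {6,7} 2
  3 to go: {3,4,7} 1  {4,6,7} 3  {5,6,7} 3
  4 to go: {2,3,4,7} 1  {3,4,6,7} 4  {4,5,6,7} 6
  5 to go: {1,2,3,4,7} 1  {2,3,4,6,7} 5  {3,4,5,6,7} 10
  6 to go: {0,1,2,3,4,7} 1  {1,2,3,4,6,7} 6  {2,3,4,5,6,7} 15
  if 0:c drops first: 21 orders
  if 5:b drops first: 7 orders
heap linearizations: 28

28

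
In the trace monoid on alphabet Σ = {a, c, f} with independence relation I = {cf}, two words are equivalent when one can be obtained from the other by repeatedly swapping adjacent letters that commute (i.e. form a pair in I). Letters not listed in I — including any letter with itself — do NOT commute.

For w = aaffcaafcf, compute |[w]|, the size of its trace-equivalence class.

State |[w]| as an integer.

9

#0=a has no predecessor
#1=a depends on [0:a]
#2=f depends on [1:a]
#3=f depends on [2:f]
#4=c depends on [1:a]
#5=a depends on [3:f, 4:c]
#6=a depends on [5:a]
#7=f depends on [6:a]
#8=c depends on [6:a]
#9=f depends on [7:f]
sources: [0:a]
N(rest) = Σ N(rest − s) over sources s of rest; N(one piece) = 1:
  size 1 → [8]=1  [9]=1
  size 2 → [7,9]=1  [8,9]=2
  size 3 → [7,8,9]=3
  size 4 → [6,7,8,9]=3
  size 5 → [5,6,7,8,9]=3
  size 6 → [3,5,6,7,8,9]=3  [4,5,6,7,8,9]=3
  size 7 → [2,3,5,6,7,8,9]=3  [3,4,5,6,7,8,9]=6
  size 8 → [2,3,4,5,6,7,8,9]=9
  first=0(a) contributes 9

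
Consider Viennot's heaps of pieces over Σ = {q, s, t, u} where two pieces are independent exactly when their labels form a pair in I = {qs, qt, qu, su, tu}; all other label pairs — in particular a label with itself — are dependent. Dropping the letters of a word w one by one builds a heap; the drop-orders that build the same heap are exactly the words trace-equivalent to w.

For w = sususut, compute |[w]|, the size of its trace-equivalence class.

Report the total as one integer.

#0=s has no predecessor
#1=u has no predecessor
#2=s depends on [0:s]
#3=u depends on [1:u]
#4=s depends on [2:s]
#5=u depends on [3:u]
#6=t depends on [4:s]
sources: [0:s, 1:u]
N(rest) = Σ N(rest − s) over sources s of rest; N(one piece) = 1:
  size 1 → [5]=1  [6]=1
  size 2 → [3,5]=1  [4,6]=1  [5,6]=2
  size 3 → [1,3,5]=1  [2,4,6]=1  [3,5,6]=3  [4,5,6]=3
  size 4 → [0,2,4,6]=1  [1,3,5,6]=4  [2,4,5,6]=4  [3,4,5,6]=6
  size 5 → [0,2,4,5,6]=5  [1,3,4,5,6]=10  [2,3,4,5,6]=10
  first=0(s) contributes 20
  first=1(u) contributes 15
|[w]| = 35

35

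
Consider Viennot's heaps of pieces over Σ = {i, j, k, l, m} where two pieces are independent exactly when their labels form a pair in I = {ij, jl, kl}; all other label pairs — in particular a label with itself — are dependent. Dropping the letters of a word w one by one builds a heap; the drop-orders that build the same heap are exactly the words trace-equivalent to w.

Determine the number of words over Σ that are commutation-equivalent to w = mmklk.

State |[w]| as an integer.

0(m) covers ∅
1(m) covers 0:m
2(k) covers 1:m
3(l) covers 1:m
4(k) covers 2:k
floor of heap: 0:m
completions by unplaced set U, small U first (add the entries for U minus each lowest piece of U):
  |U|=1: {3}:1  {4}:1
  |U|=2: {2,4}:1  {3,4}:2
  |U|=3: {2,3,4}:3
  start at 0(m): 3

3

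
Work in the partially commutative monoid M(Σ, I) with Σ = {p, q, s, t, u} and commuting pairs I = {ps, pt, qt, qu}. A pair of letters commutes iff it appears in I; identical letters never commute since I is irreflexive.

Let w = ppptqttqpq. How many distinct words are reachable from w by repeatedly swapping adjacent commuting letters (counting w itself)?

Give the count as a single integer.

#0=p has no predecessor
#1=p depends on [0:p]
#2=p depends on [1:p]
#3=t has no predecessor
#4=q depends on [2:p]
#5=t depends on [3:t]
#6=t depends on [5:t]
#7=q depends on [4:q]
#8=p depends on [7:q]
#9=q depends on [8:p]
sources: [0:p, 3:t]
N(rest) = Σ N(rest − s) over sources s of rest; N(one piece) = 1:
  size 1 → [6]=1  [9]=1
  size 2 → [5,6]=1  [6,9]=2  [8,9]=1
  size 3 → [3,5,6]=1  [5,6,9]=3  [6,8,9]=3  [7,8,9]=1
  size 4 → [3,5,6,9]=4  [4,7,8,9]=1  [5,6,8,9]=6  [6,7,8,9]=4
  size 5 → [2,4,7,8,9]=1  [3,5,6,8,9]=10  [4,6,7,8,9]=5  [5,6,7,8,9]=10
  size 6 → [1,2,4,7,8,9]=1  [2,4,6,7,8,9]=6  [3,5,6,7,8,9]=20  [4,5,6,7,8,9]=15
  size 7 → [0,1,2,4,7,8,9]=1  [1,2,4,6,7,8,9]=7  [2,4,5,6,7,8,9]=21  [3,4,5,6,7,8,9]=35
  size 8 → [0,1,2,4,6,7,8,9]=8  [1,2,4,5,6,7,8,9]=28  [2,3,4,5,6,7,8,9]=56
  first=0(p) contributes 84
  first=3(t) contributes 36
|[w]| = 120

120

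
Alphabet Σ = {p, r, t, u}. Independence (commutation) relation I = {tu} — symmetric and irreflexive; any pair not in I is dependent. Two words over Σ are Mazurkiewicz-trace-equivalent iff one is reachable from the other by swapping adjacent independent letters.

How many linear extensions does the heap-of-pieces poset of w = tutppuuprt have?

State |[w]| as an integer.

3

piece 0:t — minimal
piece 1:u — minimal
piece 2:t rests on {0:t}
piece 3:p rests on {1:u, 2:t}
piece 4:p rests on {3:p}
piece 5:u rests on {4:p}
piece 6:u rests on {5:u}
piece 7:p rests on {6:u}
piece 8:r rests on {7:p}
piece 9:t rests on {8:r}
minimal pieces: {0:t, 1:u}
ways to finish when only these pieces remain (= sum over removing one remaining piece with nothing left below it):
  1 left: {9}→1
  2 left: {8,9}→1
  3 left: {7,8,9}→1
  4 left: {6,7,8,9}→1
  5 left: {5,6,7,8,9}→1
  6 left: {4,5,6,7,8,9}→1
  7 left: {3,4,5,6,7,8,9}→1
  8 left: {1,3,4,5,6,7,8,9}→1  {2,3,4,5,6,7,8,9}→1
  placing 0:t first → 2 extensions
  placing 1:u first → 1 extensions
total linear extensions = 3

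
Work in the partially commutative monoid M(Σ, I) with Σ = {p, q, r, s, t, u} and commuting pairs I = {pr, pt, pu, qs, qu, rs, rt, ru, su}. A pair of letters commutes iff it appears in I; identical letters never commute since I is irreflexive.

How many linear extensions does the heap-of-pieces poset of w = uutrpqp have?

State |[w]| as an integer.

20

0(u) covers ∅
1(u) covers 0:u
2(t) covers 1:u
3(r) covers ∅
4(p) covers ∅
5(q) covers 2:t, 3:r, 4:p
6(p) covers 5:q
floor of heap: 0:u, 3:r, 4:p
completions by unplaced set U, small U first (add the entries for U minus each lowest piece of U):
  |U|=1: {6}:1
  |U|=2: {5,6}:1
  |U|=3: {2,5,6}:1  {3,5,6}:1  {4,5,6}:1
  |U|=4: {1,2,5,6}:1  {2,3,5,6}:2  {2,4,5,6}:2  {3,4,5,6}:2
  |U|=5: {0,1,2,5,6}:1  {1,2,3,5,6}:3  {1,2,4,5,6}:3  {2,3,4,5,6}:6
  start at 0(u): 12
  start at 3(r): 4
  start at 4(p): 4
sum over floor = 20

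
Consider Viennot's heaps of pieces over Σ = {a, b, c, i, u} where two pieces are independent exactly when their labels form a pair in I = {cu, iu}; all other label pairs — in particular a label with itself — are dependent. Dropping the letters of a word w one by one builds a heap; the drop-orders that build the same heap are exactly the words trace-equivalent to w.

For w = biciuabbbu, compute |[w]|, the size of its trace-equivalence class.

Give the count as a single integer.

4

0(b) covers ∅
1(i) covers 0:b
2(c) covers 1:i
3(i) covers 2:c
4(u) covers 0:b
5(a) covers 3:i, 4:u
6(b) covers 5:a
7(b) covers 6:b
8(b) covers 7:b
9(u) covers 8:b
floor of heap: 0:b
completions by unplaced set U, small U first (add the entries for U minus each lowest piece of U):
  |U|=1: {9}:1
  |U|=2: {8,9}:1
  |U|=3: {7,8,9}:1
  |U|=4: {6,7,8,9}:1
  |U|=5: {5,6,7,8,9}:1
  |U|=6: {3,5,6,7,8,9}:1  {4,5,6,7,8,9}:1
  |U|=7: {2,3,5,6,7,8,9}:1  {3,4,5,6,7,8,9}:2
  |U|=8: {1,2,3,5,6,7,8,9}:1  {2,3,4,5,6,7,8,9}:3
  start at 0(b): 4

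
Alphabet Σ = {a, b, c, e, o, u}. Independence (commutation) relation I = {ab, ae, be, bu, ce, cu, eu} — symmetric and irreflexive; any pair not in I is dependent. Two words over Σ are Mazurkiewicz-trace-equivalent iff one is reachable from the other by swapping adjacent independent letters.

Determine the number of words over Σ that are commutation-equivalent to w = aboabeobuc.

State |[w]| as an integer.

36

0(a) covers ∅
1(b) covers ∅
2(o) covers 0:a, 1:b
3(a) covers 2:o
4(b) covers 2:o
5(e) covers 2:o
6(o) covers 3:a, 4:b, 5:e
7(b) covers 6:o
8(u) covers 6:o
9(c) covers 7:b
floor of heap: 0:a, 1:b
completions by unplaced set U, small U first (add the entries for U minus each lowest piece of U):
  |U|=1: {8}:1  {9}:1
  |U|=2: {7,9}:1  {8,9}:2
  |U|=3: {7,8,9}:3
  |U|=4: {6,7,8,9}:3
  |U|=5: {3,6,7,8,9}:3  {4,6,7,8,9}:3  {5,6,7,8,9}:3
  |U|=6: {3,4,6,7,8,9}:6  {3,5,6,7,8,9}:6  {4,5,6,7,8,9}:6
  |U|=7: {3,4,5,6,7,8,9}:18
  |U|=8: {2,3,4,5,6,7,8,9}:18
  start at 0(a): 18
  start at 1(b): 18
sum over floor = 36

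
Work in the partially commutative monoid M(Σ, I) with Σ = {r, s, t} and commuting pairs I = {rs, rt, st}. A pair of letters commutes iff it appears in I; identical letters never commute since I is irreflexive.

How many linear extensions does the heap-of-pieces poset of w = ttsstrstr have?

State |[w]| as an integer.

1260

#0=t has no predecessor
#1=t depends on [0:t]
#2=s has no predecessor
#3=s depends on [2:s]
#4=t depends on [1:t]
#5=r has no predecessor
#6=s depends on [3:s]
#7=t depends on [4:t]
#8=r depends on [5:r]
sources: [0:t, 2:s, 5:r]
N(rest) = Σ N(rest − s) over sources s of rest; N(one piece) = 1:
  size 1 → [6]=1  [7]=1  [8]=1
  size 2 → [3,6]=1  [4,7]=1  [5,8]=1  [6,7]=2  [6,8]=2  [7,8]=2
  size 3 → [1,4,7]=1  [2,3,6]=1  [3,6,7]=3  [3,6,8]=3  [4,6,7]=3  [4,7,8]=3  [5,6,8]=3  [5,7,8]=3  [6,7,8]=6
  size 4 → [0,1,4,7]=1  [1,4,6,7]=4  [1,4,7,8]=4  [2,3,6,7]=4  [2,3,6,8]=4  [3,4,6,7]=6  [3,5,6,8]=6  [3,6,7,8]=12  [4,5,7,8]=6  [4,6,7,8]=12  [5,6,7,8]=12
  size 5 → [0,1,4,6,7]=5  [0,1,4,7,8]=5  [1,3,4,6,7]=10  [1,4,5,7,8]=10  [1,4,6,7,8]=20  [2,3,4,6,7]=10  [2,3,5,6,8]=10  [2,3,6,7,8]=20  [3,4,6,7,8]=30  [3,5,6,7,8]=30  [4,5,6,7,8]=30
  size 6 → [0,1,3,4,6,7]=15  [0,1,4,5,7,8]=15  [0,1,4,6,7,8]=30  [1,2,3,4,6,7]=20  [1,3,4,6,7,8]=60  [1,4,5,6,7,8]=60  [2,3,4,6,7,8]=60  [2,3,5,6,7,8]=60  [3,4,5,6,7,8]=90
  size 7 → [0,1,2,3,4,6,7]=35  [0,1,3,4,6,7,8]=105  [0,1,4,5,6,7,8]=105  [1,2,3,4,6,7,8]=140  [1,3,4,5,6,7,8]=210  [2,3,4,5,6,7,8]=210
  first=0(t) contributes 560
  first=2(s) contributes 420
  first=5(r) contributes 280
|[w]| = 1260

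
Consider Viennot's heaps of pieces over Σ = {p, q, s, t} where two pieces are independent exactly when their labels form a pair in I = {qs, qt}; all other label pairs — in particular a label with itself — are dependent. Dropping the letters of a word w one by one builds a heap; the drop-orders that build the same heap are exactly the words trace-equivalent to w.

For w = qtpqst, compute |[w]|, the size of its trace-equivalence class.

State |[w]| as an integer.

6

0(q) covers ∅
1(t) covers ∅
2(p) covers 0:q, 1:t
3(q) covers 2:p
4(s) covers 2:p
5(t) covers 4:s
floor of heap: 0:q, 1:t
completions by unplaced set U, small U first (add the entries for U minus each lowest piece of U):
  |U|=1: {3}:1  {5}:1
  |U|=2: {3,5}:2  {4,5}:1
  |U|=3: {3,4,5}:3
  |U|=4: {2,3,4,5}:3
  start at 0(q): 3
  start at 1(t): 3
sum over floor = 6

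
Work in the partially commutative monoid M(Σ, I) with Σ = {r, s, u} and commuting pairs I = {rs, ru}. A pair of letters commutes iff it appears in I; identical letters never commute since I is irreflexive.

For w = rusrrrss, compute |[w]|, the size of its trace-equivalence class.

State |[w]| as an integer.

drop 0:r onto floor
drop 1:u onto floor
drop 2:s onto {1:u}
drop 3:r onto {0:r}
drop 4:r onto {3:r}
drop 5:r onto {4:r}
drop 6:s onto {2:s}
drop 7:s onto {6:s}
ground layer = {0:r, 1:u}
drop-orders for the pieces not yet dropped (sum over which currently-grounded one goes next):
  1 to go: {5} 1  {7} 1
  2 to go: {4,5} 1  {5,7} 2  {6,7} 1
  3 to go: {2,6,7} 1  {3,4,5} 1  {4,5,7} 3  {5,6,7} 3
  4 to go: {0,3,4,5} 1  {1,2,6,7} 1  {2,5,6,7} 4  {3,4,5,7} 4  {4,5,6,7} 6
  5 to go: {0,3,4,5,7} 5  {1,2,5,6,7} 5  {2,4,5,6,7} 10  {3,4,5,6,7} 10
  6 to go: {0,3,4,5,6,7} 15  {1,2,4,5,6,7} 15  {2,3,4,5,6,7} 20
  if 0:r drops first: 35 orders
  if 1:u drops first: 35 orders
heap linearizations: 70

70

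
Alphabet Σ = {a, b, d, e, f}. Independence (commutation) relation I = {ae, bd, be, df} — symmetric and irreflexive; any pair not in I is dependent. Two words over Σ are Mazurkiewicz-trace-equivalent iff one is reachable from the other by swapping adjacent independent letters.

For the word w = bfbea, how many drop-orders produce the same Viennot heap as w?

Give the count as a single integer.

0(b) covers ∅
1(f) covers 0:b
2(b) covers 1:f
3(e) covers 1:f
4(a) covers 2:b
floor of heap: 0:b
completions by unplaced set U, small U first (add the entries for U minus each lowest piece of U):
  |U|=1: {3}:1  {4}:1
  |U|=2: {2,4}:1  {3,4}:2
  |U|=3: {2,3,4}:3
  start at 0(b): 3

3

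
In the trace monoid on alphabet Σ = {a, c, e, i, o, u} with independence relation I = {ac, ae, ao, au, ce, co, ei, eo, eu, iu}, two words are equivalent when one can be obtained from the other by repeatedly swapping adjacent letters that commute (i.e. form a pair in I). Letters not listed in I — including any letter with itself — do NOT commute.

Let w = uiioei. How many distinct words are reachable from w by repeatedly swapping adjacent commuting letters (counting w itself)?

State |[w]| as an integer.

drop 0:u onto floor
drop 1:i onto floor
drop 2:i onto {1:i}
drop 3:o onto {0:u, 2:i}
drop 4:e onto floor
drop 5:i onto {3:o}
ground layer = {0:u, 1:i, 4:e}
drop-orders for the pieces not yet dropped (sum over which currently-grounded one goes next):
  1 to go: {4} 1  {5} 1
  2 to go: {3,5} 1  {4,5} 2
  3 to go: {0,3,5} 1  {2,3,5} 1  {3,4,5} 3
  4 to go: {0,2,3,5} 2  {0,3,4,5} 4  {1,2,3,5} 1  {2,3,4,5} 4
  if 0:u drops first: 5 orders
  if 1:i drops first: 10 orders
  if 4:e drops first: 3 orders
heap linearizations: 18

18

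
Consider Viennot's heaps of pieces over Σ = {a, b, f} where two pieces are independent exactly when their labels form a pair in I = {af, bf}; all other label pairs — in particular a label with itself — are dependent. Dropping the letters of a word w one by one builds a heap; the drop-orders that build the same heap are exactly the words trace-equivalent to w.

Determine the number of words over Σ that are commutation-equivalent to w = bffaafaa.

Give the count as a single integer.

56

piece 0:b — minimal
piece 1:f — minimal
piece 2:f rests on {1:f}
piece 3:a rests on {0:b}
piece 4:a rests on {3:a}
piece 5:f rests on {2:f}
piece 6:a rests on {4:a}
piece 7:a rests on {6:a}
minimal pieces: {0:b, 1:f}
ways to finish when only these pieces remain (= sum over removing one remaining piece with nothing left below it):
  1 left: {5}→1  {7}→1
  2 left: {2,5}→1  {5,7}→2  {6,7}→1
  3 left: {1,2,5}→1  {2,5,7}→3  {4,6,7}→1  {5,6,7}→3
  4 left: {1,2,5,7}→4  {2,5,6,7}→6  {3,4,6,7}→1  {4,5,6,7}→4
  5 left: {0,3,4,6,7}→1  {1,2,5,6,7}→10  {2,4,5,6,7}→10  {3,4,5,6,7}→5
  6 left: {0,3,4,5,6,7}→6  {1,2,4,5,6,7}→20  {2,3,4,5,6,7}→15
  placing 0:b first → 35 extensions
  placing 1:f first → 21 extensions
total linear extensions = 56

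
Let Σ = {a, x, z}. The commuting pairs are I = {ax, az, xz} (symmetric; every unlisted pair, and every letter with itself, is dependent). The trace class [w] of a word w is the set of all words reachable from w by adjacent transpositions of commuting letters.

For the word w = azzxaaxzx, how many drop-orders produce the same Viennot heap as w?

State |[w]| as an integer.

piece 0:a — minimal
piece 1:z — minimal
piece 2:z rests on {1:z}
piece 3:x — minimal
piece 4:a rests on {0:a}
piece 5:a rests on {4:a}
piece 6:x rests on {3:x}
piece 7:z rests on {2:z}
piece 8:x rests on {6:x}
minimal pieces: {0:a, 1:z, 3:x}
ways to finish when only these pieces remain (= sum over removing one remaining piece with nothing left below it):
  1 left: {5}→1  {7}→1  {8}→1
  2 left: {2,7}→1  {4,5}→1  {5,7}→2  {5,8}→2  {6,8}→1  {7,8}→2
  3 left: {0,4,5}→1  {1,2,7}→1  {2,5,7}→3  {2,7,8}→3  {3,6,8}→1  {4,5,7}→3  {4,5,8}→3  {5,6,8}→3  {5,7,8}→6  {6,7,8}→3
  4 left: {0,4,5,7}→4  {0,4,5,8}→4  {1,2,5,7}→4  {1,2,7,8}→4  {2,4,5,7}→6  {2,5,7,8}→12  {2,6,7,8}→6  {3,5,6,8}→4  {3,6,7,8}→4  {4,5,6,8}→6  {4,5,7,8}→12  {5,6,7,8}→12
  5 left: {0,2,4,5,7}→10  {0,4,5,6,8}→10  {0,4,5,7,8}→20  {1,2,4,5,7}→10  {1,2,5,7,8}→20  {1,2,6,7,8}→10  {2,3,6,7,8}→10  {2,4,5,7,8}→30  {2,5,6,7,8}→30  {3,4,5,6,8}→10  {3,5,6,7,8}→20  {4,5,6,7,8}→30
  6 left: {0,1,2,4,5,7}→20  {0,2,4,5,7,8}→60  {0,3,4,5,6,8}→20  {0,4,5,6,7,8}→60  {1,2,3,6,7,8}→20  {1,2,4,5,7,8}→60  {1,2,5,6,7,8}→60  {2,3,5,6,7,8}→60  {2,4,5,6,7,8}→90  {3,4,5,6,7,8}→60
  7 left: {0,1,2,4,5,7,8}→140  {0,2,4,5,6,7,8}→210  {0,3,4,5,6,7,8}→140  {1,2,3,5,6,7,8}→140  {1,2,4,5,6,7,8}→210  {2,3,4,5,6,7,8}→210
  placing 0:a first → 560 extensions
  placing 1:z first → 560 extensions
  placing 3:x first → 560 extensions
total linear extensions = 1680

1680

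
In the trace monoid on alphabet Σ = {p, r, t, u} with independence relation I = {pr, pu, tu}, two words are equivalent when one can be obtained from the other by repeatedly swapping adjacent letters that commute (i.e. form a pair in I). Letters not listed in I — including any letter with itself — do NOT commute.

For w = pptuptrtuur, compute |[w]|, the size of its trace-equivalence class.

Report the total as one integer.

18

0(p) covers ∅
1(p) covers 0:p
2(t) covers 1:p
3(u) covers ∅
4(p) covers 2:t
5(t) covers 4:p
6(r) covers 3:u, 5:t
7(t) covers 6:r
8(u) covers 6:r
9(u) covers 8:u
10(r) covers 7:t, 9:u
floor of heap: 0:p, 3:u
completions by unplaced set U, small U first (add the entries for U minus each lowest piece of U):
  |U|=1: {10}:1
  |U|=2: {7,10}:1  {9,10}:1
  |U|=3: {7,9,10}:2  {8,9,10}:1
  |U|=4: {7,8,9,10}:3
  |U|=5: {6,7,8,9,10}:3
  |U|=6: {3,6,7,8,9,10}:3  {5,6,7,8,9,10}:3
  |U|=7: {3,5,6,7,8,9,10}:6  {4,5,6,7,8,9,10}:3
  |U|=8: {2,4,5,6,7,8,9,10}:3  {3,4,5,6,7,8,9,10}:9
  |U|=9: {1,2,4,5,6,7,8,9,10}:3  {2,3,4,5,6,7,8,9,10}:12
  start at 0(p): 15
  start at 3(u): 3
sum over floor = 18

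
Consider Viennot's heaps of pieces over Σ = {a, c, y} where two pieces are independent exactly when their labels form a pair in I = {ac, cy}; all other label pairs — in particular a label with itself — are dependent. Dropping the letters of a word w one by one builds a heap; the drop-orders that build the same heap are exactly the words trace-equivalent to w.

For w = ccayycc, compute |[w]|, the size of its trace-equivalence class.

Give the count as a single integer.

0(c) covers ∅
1(c) covers 0:c
2(a) covers ∅
3(y) covers 2:a
4(y) covers 3:y
5(c) covers 1:c
6(c) covers 5:c
floor of heap: 0:c, 2:a
completions by unplaced set U, small U first (add the entries for U minus each lowest piece of U):
  |U|=1: {4}:1  {6}:1
  |U|=2: {3,4}:1  {4,6}:2  {5,6}:1
  |U|=3: {1,5,6}:1  {2,3,4}:1  {3,4,6}:3  {4,5,6}:3
  |U|=4: {0,1,5,6}:1  {1,4,5,6}:4  {2,3,4,6}:4  {3,4,5,6}:6
  |U|=5: {0,1,4,5,6}:5  {1,3,4,5,6}:10  {2,3,4,5,6}:10
  start at 0(c): 20
  start at 2(a): 15
sum over floor = 35

35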